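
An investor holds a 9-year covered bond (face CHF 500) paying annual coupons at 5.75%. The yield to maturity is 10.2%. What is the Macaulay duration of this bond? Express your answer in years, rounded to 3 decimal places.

6.956 years

Periodic yield y = 0.102. Discount each cash flow and weight by its year:
  t   CF        PV=CF/(1+0.102)^t    t·PV
  1        28.75        26.0889        26.0889
  2        28.75        23.6742        47.3483
  3        28.75        21.4829        64.4487
  4        28.75        19.4945        77.9779
  5        28.75        17.6901        88.4504
  6        28.75        16.0527        96.3162
  7        28.75        14.5669       101.9682
  8        28.75        13.2186       105.7487
  9       528.75       220.6053     1,985.4481
  Σ                    372.8741     2,593.7955
Price P = Σ PV = 372.8741.
Macaulay duration = Σ(t·PV) / P = 2,593.7955 / 372.8741 = 6.95622 years.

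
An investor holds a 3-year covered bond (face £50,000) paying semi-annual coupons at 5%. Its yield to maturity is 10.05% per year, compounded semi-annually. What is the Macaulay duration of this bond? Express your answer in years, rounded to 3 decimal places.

2.808 years

Periodic yield y = 0.05025. Discount each cash flow and weight by its period:
  t   CF        PV=CF/(1+0.05025)^t    t·PV
  1     1,250.00     1,190.1928     1,190.1928
  2     1,250.00     1,133.2471     2,266.4943
  3     1,250.00     1,079.0261     3,237.0782
  4     1,250.00     1,027.3993     4,109.5971
  5     1,250.00       978.2426     4,891.2129
  6    51,250.00    38,188.9509   229,133.7057
  Σ                 43,597.0588   244,828.2810
Price P = Σ PV = 43,597.0588.
Macaulay duration = Σ(t·PV) / P = 244,828.2810 / 43,597.0588 = 5.61571 half-year periods.
In years: 5.61571 / 2 = 2.80785 years.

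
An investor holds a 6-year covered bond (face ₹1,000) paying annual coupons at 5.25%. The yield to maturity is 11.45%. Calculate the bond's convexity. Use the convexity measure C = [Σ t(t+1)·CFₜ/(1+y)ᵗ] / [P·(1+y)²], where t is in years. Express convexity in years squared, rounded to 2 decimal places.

With y = 0.1145:
  t   CF        PV=CF/(1+0.1145)^t    t·PV        t(t+1)·PV
  1        52.50        47.1063        47.1063          94.2127
  2        52.50        42.2668        84.5336         253.6007
  3        52.50        37.9244       113.7733         455.0932
  4        52.50        34.0282       136.1128         680.5641
  5        52.50        30.5323       152.6613         915.9678
  6     1,052.50       549.2141     3,295.2845      23,066.9916
  Σ                    741.0721     3,829.4718      25,466.4300
P = 741.0721.
Convexity = Σ t(t+1)·PV / [P·(1+y)²] = 25,466.4300 / (741.0721 × 1.242110) = 27.66607.

27.67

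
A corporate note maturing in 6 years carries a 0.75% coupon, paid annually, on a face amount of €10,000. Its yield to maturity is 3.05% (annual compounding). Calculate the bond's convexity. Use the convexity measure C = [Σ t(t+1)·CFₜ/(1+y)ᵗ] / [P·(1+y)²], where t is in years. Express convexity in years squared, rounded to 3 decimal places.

With y = 0.0305:
  t   CF        PV=CF/(1+0.0305)^t    t·PV        t(t+1)·PV
  1        75.00        72.7802        72.7802         145.5604
  2        75.00        70.6261       141.2522         423.7566
  3        75.00        68.5358       205.6073         822.4292
  4        75.00        66.5073       266.0292       1,330.1459
  5        75.00        64.5389       322.6943       1,936.1658
  6    10,075.00     8,413.1199    50,478.7194     353,351.0356
  Σ                  8,756.1081    51,487.0826     358,009.0935
P = 8,756.1081.
Convexity = Σ t(t+1)·PV / [P·(1+y)²] = 358,009.0935 / (8,756.1081 × 1.061930) = 38.50232.

38.502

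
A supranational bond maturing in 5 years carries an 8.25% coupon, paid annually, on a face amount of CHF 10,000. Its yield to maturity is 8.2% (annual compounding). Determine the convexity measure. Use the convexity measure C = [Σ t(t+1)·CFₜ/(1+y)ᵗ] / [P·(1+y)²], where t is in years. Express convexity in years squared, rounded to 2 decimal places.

With y = 0.082:
  t   CF        PV=CF/(1+0.082)^t    t·PV        t(t+1)·PV
  1       825.00       762.4769       762.4769       1,524.9538
  2       825.00       704.6921     1,409.3843       4,228.1528
  3       825.00       651.2866     1,953.8599       7,815.4396
  4       825.00       601.9285     2,407.7140      12,038.5700
  5    10,825.00     7,299.4746    36,497.3730     218,984.2377
  Σ                 10,019.8588    43,030.8080     244,591.3540
P = 10,019.8588.
Convexity = Σ t(t+1)·PV / [P·(1+y)²] = 244,591.3540 / (10,019.8588 × 1.170724) = 20.85091.

20.85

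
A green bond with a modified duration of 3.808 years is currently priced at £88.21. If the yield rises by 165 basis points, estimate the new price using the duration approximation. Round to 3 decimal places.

Duration approximation: ΔP/P ≈ -D_mod · Δy = -3.808 × (+0.0165) = -0.062832.
New price ≈ 88.21 × (1 - 0.062832) = 82.66758928.

£82.668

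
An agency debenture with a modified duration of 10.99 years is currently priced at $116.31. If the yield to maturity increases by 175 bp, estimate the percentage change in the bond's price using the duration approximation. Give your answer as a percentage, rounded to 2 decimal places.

-19.23%

Duration approximation: ΔP/P ≈ -D_mod · Δy = -10.99 × (+0.0175) = -0.192325.
As a percentage: -19.2325%.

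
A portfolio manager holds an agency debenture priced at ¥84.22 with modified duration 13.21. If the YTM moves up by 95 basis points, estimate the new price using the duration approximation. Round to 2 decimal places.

Duration approximation: ΔP/P ≈ -D_mod · Δy = -13.21 × (+0.0095) = -0.125495.
New price ≈ 84.22 × (1 - 0.125495) = 73.6508111.

¥73.65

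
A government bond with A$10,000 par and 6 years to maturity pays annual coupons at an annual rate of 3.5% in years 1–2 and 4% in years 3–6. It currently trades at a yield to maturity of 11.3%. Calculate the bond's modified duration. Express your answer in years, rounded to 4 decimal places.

Periodic yield y = 0.113. First find Macaulay duration:
  t   CF        PV=CF/(1+0.113)^t    t·PV
  1       350.00       314.4654       314.4654
  2       350.00       282.5386       565.0771
  3       400.00       290.1179       870.3536
  4       400.00       260.6630     1,042.6519
  5       400.00       234.1985     1,170.9927
  6    10,400.00     5,470.9451    32,825.6703
  Σ                  6,852.9284    36,789.2110
P = 6,852.9284; Macaulay duration = 36,789.2110 / 6,852.9284 = 5.36839 years.
Modified duration = D_Mac / (1 + y) = 5.36839 / 1.113 = 4.82335 years.

4.8234 years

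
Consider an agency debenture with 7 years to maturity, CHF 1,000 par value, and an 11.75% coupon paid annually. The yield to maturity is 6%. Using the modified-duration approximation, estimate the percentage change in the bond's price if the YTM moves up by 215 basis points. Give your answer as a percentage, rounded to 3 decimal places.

-10.943%

Periodic yield y = 0.06. Modified duration first:
  t   CF        PV=CF/(1+0.06)^t    t·PV
  1       117.50       110.8491       110.8491
  2       117.50       104.5746       209.1492
  3       117.50        98.6553       295.9658
  4       117.50        93.0710       372.2840
  5       117.50        87.8028       439.0142
  6       117.50        82.8329       496.9972
  7     1,117.50       743.2013     5,202.4093
  Σ                  1,320.9869     7,126.6687
P = 1,320.9869; D_Mac = 5.39496 yrs; D_mod = 5.39496/(1+0.06) = 5.08958 yrs.
ΔP/P ≈ -D_mod · Δy = -5.08958 × (+0.0215) = -0.109426 = -10.9426%.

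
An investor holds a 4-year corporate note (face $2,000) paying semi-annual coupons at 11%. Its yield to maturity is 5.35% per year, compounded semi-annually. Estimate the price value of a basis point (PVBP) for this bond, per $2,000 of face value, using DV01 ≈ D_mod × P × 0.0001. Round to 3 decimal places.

Periodic yield y = 0.02675.
  t   CF        PV=CF/(1+0.02675)^t    t·PV
  1       110.00       107.1342       107.1342
  2       110.00       104.3430       208.6860
  3       110.00       101.6245       304.8736
  4       110.00        98.9769       395.9076
  5       110.00        96.3982       481.9912
  6       110.00        93.8868       563.3206
  7       110.00        91.4407       640.0851
  8     2,110.00     1,708.3024    13,666.4196
  Σ                  2,402.1068    16,368.4179
P = 2,402.1068; D_Mac = 6.81419 half-year periods = 3.40710 yrs; D_mod = 3.31833 yrs.
DV01 ≈ 3.31833 × 2,402.1068 × 0.0001 = 0.797099.

$0.797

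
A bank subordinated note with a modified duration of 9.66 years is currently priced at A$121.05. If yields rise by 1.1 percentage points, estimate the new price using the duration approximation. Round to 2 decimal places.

Duration approximation: ΔP/P ≈ -D_mod · Δy = -9.66 × (+0.011) = -0.106260.
New price ≈ 121.05 × (1 - 0.106260) = 108.187227.

A$108.19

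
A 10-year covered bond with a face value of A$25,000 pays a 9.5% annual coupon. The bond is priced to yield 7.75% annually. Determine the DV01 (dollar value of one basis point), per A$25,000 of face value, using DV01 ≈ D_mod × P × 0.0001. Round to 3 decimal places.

Periodic yield y = 0.0775.
  t   CF        PV=CF/(1+0.0775)^t    t·PV
  1     2,375.00     2,204.1763     2,204.1763
  2     2,375.00     2,045.6393     4,091.2786
  3     2,375.00     1,898.5051     5,695.5154
  4     2,375.00     1,761.9537     7,047.8149
  5     2,375.00     1,635.2239     8,176.1194
  6     2,375.00     1,517.6092     9,105.6550
  7     2,375.00     1,408.4540     9,859.1779
  8     2,375.00     1,307.1499    10,457.1989
  9     2,375.00     1,213.1321    10,918.1892
  10   27,375.00    12,977.2102   129,772.1021
  Σ                 27,969.0537   197,327.2277
P = 27,969.0537; D_Mac = 7.05520 yrs; D_mod = 6.54775 yrs.
DV01 ≈ 6.54775 × 27,969.0537 × 0.0001 = 18.313432.

A$18.313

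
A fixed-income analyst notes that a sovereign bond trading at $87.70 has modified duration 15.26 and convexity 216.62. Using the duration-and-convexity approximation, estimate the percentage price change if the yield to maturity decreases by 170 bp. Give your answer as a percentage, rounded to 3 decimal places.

Duration effect: -D_mod·Δy = -15.26 × (-0.017) = +0.259420
Convexity effect: ½·C·(Δy)² = 0.5 × 216.62 × (-0.017)² = +0.03130159
ΔP/P ≈ +0.259420 + 0.03130159 = +0.29072159
= +29.072159%.

+29.072%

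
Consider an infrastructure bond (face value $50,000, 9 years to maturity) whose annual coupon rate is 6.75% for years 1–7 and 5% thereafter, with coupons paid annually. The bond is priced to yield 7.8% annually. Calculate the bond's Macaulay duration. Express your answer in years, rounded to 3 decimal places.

6.922 years

Periodic yield y = 0.078. Discount each cash flow and weight by its year:
  t   CF        PV=CF/(1+0.078)^t    t·PV
  1     3,375.00     3,130.7978     3,130.7978
  2     3,375.00     2,904.2651     5,808.5302
  3     3,375.00     2,694.1235     8,082.3704
  4     3,375.00     2,499.1869     9,996.7476
  5     3,375.00     2,318.3552    11,591.7759
  6     3,375.00     2,150.6078    12,903.6467
  7     3,375.00     1,994.9979    13,964.9856
  8     2,500.00     1,370.8500    10,966.7996
  9    52,500.00    26,704.8692   240,343.8231
  Σ                 45,768.0533   316,789.4768
Price P = Σ PV = 45,768.0533.
Macaulay duration = Σ(t·PV) / P = 316,789.4768 / 45,768.0533 = 6.92163 years.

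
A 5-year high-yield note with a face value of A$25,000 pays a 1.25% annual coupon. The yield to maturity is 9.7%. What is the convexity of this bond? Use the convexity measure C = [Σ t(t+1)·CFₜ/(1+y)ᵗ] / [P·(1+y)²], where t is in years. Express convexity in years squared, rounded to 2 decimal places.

23.92

With y = 0.097:
  t   CF        PV=CF/(1+0.097)^t    t·PV        t(t+1)·PV
  1       312.50       284.8678       284.8678         569.7356
  2       312.50       259.6790       519.3579       1,558.0738
  3       312.50       236.7174       710.1521       2,840.6085
  4       312.50       215.7861       863.1445       4,315.7225
  5    25,312.50    15,933.1595    79,665.7973     477,994.7839
  Σ                 16,930.2097    82,043.3197     487,278.9243
P = 16,930.2097.
Convexity = Σ t(t+1)·PV / [P·(1+y)²] = 487,278.9243 / (16,930.2097 × 1.203409) = 23.91674.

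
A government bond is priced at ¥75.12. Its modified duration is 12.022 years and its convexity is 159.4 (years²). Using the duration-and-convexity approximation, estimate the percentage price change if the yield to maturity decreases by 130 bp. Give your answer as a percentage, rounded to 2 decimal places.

Duration effect: -D_mod·Δy = -12.022 × (-0.013) = +0.156286
Convexity effect: ½·C·(Δy)² = 0.5 × 159.4 × (-0.013)² = +0.0134693
ΔP/P ≈ +0.156286 + 0.0134693 = +0.1697553
= +16.97553%.

+16.98%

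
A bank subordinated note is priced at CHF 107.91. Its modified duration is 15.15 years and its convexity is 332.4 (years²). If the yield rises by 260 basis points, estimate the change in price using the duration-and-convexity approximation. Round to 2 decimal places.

-CHF 30.38

Duration effect: -D_mod·Δy = -15.15 × (+0.026) = -0.393900
Convexity effect: ½·C·(Δy)² = 0.5 × 332.4 × (0.026)² = +0.1123512
ΔP/P ≈ -0.393900 + 0.1123512 = -0.2815488
ΔP ≈ 107.91 × (-0.2815488) = -30.381931008.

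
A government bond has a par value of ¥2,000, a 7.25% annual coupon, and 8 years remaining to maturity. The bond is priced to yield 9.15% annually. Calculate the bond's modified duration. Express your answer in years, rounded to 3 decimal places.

Periodic yield y = 0.0915. First find Macaulay duration:
  t   CF        PV=CF/(1+0.0915)^t    t·PV
  1       145.00       132.8447       132.8447
  2       145.00       121.7084       243.4168
  3       145.00       111.5056       334.5169
  4       145.00       102.1582       408.6326
  5       145.00        93.5943       467.9714
  6       145.00        85.7483       514.4899
  7       145.00        78.5601       549.9204
  8     2,145.00     1,064.7248     8,517.7985
  Σ                  1,790.8443    11,169.5912
P = 1,790.8443; Macaulay duration = 11,169.5912 / 1,790.8443 = 6.23705 years.
Modified duration = D_Mac / (1 + y) = 6.23705 / 1.0915 = 5.71420 years.

5.714 years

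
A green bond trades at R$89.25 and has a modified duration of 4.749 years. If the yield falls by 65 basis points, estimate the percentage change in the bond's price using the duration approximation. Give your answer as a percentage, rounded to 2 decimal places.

Duration approximation: ΔP/P ≈ -D_mod · Δy = -4.749 × (-0.0065) = +0.0308685.
As a percentage: +3.08685%.

+3.09%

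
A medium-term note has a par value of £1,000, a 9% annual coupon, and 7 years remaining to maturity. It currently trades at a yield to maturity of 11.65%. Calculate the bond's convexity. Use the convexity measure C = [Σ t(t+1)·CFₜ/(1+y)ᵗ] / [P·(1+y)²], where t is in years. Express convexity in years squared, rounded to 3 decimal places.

31.312

With y = 0.1165:
  t   CF        PV=CF/(1+0.1165)^t    t·PV        t(t+1)·PV
  1        90.00        80.6090        80.6090         161.2181
  2        90.00        72.1980       144.3960         433.1879
  3        90.00        64.6646       193.9937         775.9747
  4        90.00        57.9172       231.6688       1,158.3441
  5        90.00        51.8739       259.3695       1,556.2169
  6        90.00        46.4612       278.7670       1,951.3692
  7     1,090.00       503.9824     3,527.8771      28,223.0167
  Σ                    877.7063     4,716.6811      34,259.3276
P = 877.7063.
Convexity = Σ t(t+1)·PV / [P·(1+y)²] = 34,259.3276 / (877.7063 × 1.246572) = 31.31210.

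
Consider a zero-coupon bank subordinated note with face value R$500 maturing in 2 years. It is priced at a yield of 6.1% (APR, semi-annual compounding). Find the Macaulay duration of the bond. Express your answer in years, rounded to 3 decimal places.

A zero-coupon bond has a single cash flow at maturity, so its Macaulay duration equals its maturity: 2 years.
(Equivalently: 4 semi-annual periods ÷ 2 = 2 years.)

2.000 years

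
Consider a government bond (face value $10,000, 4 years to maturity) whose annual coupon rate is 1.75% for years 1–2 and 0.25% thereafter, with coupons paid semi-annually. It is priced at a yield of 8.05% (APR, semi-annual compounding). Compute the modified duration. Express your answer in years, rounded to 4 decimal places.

3.7308 years

Periodic yield y = 0.04025. First find Macaulay duration:
  t   CF        PV=CF/(1+0.04025)^t    t·PV
  1        87.50        84.1144        84.1144
  2        87.50        80.8598       161.7196
  3        87.50        77.7311       233.1933
  4        87.50        74.7235       298.8940
  5        12.50        10.2617        51.3087
  6        12.50         9.8647        59.1882
  7        12.50         9.4830        66.3810
  8    10,012.50     7,301.9816    58,415.8527
  Σ                  7,649.0198    59,370.6519
P = 7,649.0198; Macaulay duration = 59,370.6519 / 7,649.0198 = 7.76186 half-year periods = 3.88093 years.
Modified duration = D_Mac / (1 + y) = 3.88093 / 1.04025 = 3.73077 years.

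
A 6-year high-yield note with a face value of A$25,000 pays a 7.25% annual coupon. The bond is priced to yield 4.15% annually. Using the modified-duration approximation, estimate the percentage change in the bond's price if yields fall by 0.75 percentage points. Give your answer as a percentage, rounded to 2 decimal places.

+3.71%

Periodic yield y = 0.0415. Modified duration first:
  t   CF        PV=CF/(1+0.0415)^t    t·PV
  1     1,812.50     1,740.2784     1,740.2784
  2     1,812.50     1,670.9347     3,341.8693
  3     1,812.50     1,604.3540     4,813.0619
  4     1,812.50     1,540.4263     6,161.7051
  5     1,812.50     1,479.0459     7,395.2294
  6    26,812.50    21,007.8527   126,047.1163
  Σ                 29,042.8919   149,499.2604
P = 29,042.8919; D_Mac = 5.14753 yrs; D_mod = 5.14753/(1+0.0415) = 4.94242 yrs.
ΔP/P ≈ -D_mod · Δy = -4.94242 × (-0.0075) = +0.037068 = +3.7068%.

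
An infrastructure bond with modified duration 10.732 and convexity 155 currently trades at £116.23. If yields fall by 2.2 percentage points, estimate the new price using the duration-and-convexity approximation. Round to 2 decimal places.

£148.03

Duration effect: -D_mod·Δy = -10.732 × (-0.022) = +0.236104
Convexity effect: ½·C·(Δy)² = 0.5 × 155 × (-0.022)² = +0.0375100
ΔP/P ≈ +0.236104 + 0.0375100 = +0.273614
New price ≈ 116.23 × (1 + 0.273614) = 148.03215522.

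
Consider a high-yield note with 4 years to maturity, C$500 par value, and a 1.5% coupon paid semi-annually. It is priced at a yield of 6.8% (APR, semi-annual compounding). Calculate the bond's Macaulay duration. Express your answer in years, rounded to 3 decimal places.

3.884 years

Periodic yield y = 0.034. Discount each cash flow and weight by its period:
  t   CF        PV=CF/(1+0.034)^t    t·PV
  1         3.75         3.6267         3.6267
  2         3.75         3.5074         7.0149
  3         3.75         3.3921        10.1763
  4         3.75         3.2806        13.1223
  5         3.75         3.1727        15.8635
  6         3.75         3.0684        18.4102
  7         3.75         2.9675        20.7723
  8       503.75       385.5234     3,084.1872
  Σ                    408.5388     3,173.1735
Price P = Σ PV = 408.5388.
Macaulay duration = Σ(t·PV) / P = 3,173.1735 / 408.5388 = 7.76713 half-year periods.
In years: 7.76713 / 2 = 3.88356 years.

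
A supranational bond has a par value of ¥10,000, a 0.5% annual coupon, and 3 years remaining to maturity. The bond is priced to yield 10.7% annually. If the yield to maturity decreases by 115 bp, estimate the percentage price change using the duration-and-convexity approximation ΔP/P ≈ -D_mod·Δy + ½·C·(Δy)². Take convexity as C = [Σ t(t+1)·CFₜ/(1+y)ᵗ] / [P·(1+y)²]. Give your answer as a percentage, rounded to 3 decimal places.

With y = 0.107:
  t   CF        PV=CF/(1+0.107)^t    t·PV        t(t+1)·PV
  1        50.00        45.1671        45.1671          90.3342
  2        50.00        40.8014        81.6027         244.8082
  3    10,050.00     7,408.3791    22,225.1374      88,900.5495
  Σ                  7,494.3476    22,351.9072      89,235.6919
P = 7,494.3476; D_Mac = 2.98250 yrs; D_mod = 2.69422 yrs; C = 9.71649.
Duration effect: -2.69422 × (-0.0115) = +0.030984
Convexity effect: 0.5 × 9.71649 × (-0.0115)² = +0.0006425
ΔP/P ≈ +0.030984 + 0.0006425 = +0.031626 = +3.1626%.

+3.163%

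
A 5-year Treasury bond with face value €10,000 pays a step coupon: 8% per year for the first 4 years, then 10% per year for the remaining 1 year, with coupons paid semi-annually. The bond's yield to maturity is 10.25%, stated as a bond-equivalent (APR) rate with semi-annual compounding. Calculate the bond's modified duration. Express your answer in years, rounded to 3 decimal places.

Periodic yield y = 0.05125. First find Macaulay duration:
  t   CF        PV=CF/(1+0.05125)^t    t·PV
  1       400.00       380.4994       380.4994
  2       400.00       361.9495       723.8990
  3       400.00       344.3039     1,032.9118
  4       400.00       327.5186     1,310.0744
  5       400.00       311.5516     1,557.7579
  6       400.00       296.3630     1,778.1778
  7       400.00       281.9148     1,973.4038
  8       400.00       268.1711     2,145.3685
  9       500.00       318.8717     2,869.8450
  10   10,500.00     6,369.8501    63,698.5008
  Σ                  9,260.9936    77,470.4383
P = 9,260.9936; Macaulay duration = 77,470.4383 / 9,260.9936 = 8.36524 half-year periods = 4.18262 years.
Modified duration = D_Mac / (1 + y) = 4.18262 / 1.05125 = 3.97871 years.

3.979 years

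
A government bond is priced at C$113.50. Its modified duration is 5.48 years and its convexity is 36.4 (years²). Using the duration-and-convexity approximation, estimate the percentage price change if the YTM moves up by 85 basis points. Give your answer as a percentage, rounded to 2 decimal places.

-4.53%

Duration effect: -D_mod·Δy = -5.48 × (+0.0085) = -0.046580
Convexity effect: ½·C·(Δy)² = 0.5 × 36.4 × (0.0085)² = +0.00131495
ΔP/P ≈ -0.046580 + 0.00131495 = -0.04526505
= -4.526505%.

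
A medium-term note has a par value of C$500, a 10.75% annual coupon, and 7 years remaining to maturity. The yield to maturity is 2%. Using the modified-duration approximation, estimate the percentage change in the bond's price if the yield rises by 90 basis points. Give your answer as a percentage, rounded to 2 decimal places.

Periodic yield y = 0.02. Modified duration first:
  t   CF        PV=CF/(1+0.02)^t    t·PV
  1        53.75        52.6961        52.6961
  2        53.75        51.6628       103.3256
  3        53.75        50.6498       151.9495
  4        53.75        49.6567       198.6268
  5        53.75        48.6830       243.4152
  6        53.75        47.7285       286.3708
  7       553.75       482.0727     3,374.5089
  Σ                    783.1496     4,410.8928
P = 783.1496; D_Mac = 5.63225 yrs; D_mod = 5.63225/(1+0.02) = 5.52181 yrs.
ΔP/P ≈ -D_mod · Δy = -5.52181 × (+0.009) = -0.049696 = -4.9696%.

-4.97%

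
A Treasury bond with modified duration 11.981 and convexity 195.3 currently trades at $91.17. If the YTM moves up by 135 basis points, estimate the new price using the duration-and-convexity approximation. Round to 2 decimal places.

Duration effect: -D_mod·Δy = -11.981 × (+0.0135) = -0.1617435
Convexity effect: ½·C·(Δy)² = 0.5 × 195.3 × (0.0135)² = +0.0177967125
ΔP/P ≈ -0.1617435 + 0.0177967125 = -0.1439467875
New price ≈ 91.17 × (1 - 0.1439467875) = 78.046371383625.

$78.05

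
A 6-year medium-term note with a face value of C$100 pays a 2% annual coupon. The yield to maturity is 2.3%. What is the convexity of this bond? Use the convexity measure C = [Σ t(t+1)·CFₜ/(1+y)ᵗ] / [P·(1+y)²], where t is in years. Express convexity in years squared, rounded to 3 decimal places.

With y = 0.023:
  t   CF        PV=CF/(1+0.023)^t    t·PV        t(t+1)·PV
  1         2.00         1.9550         1.9550           3.9101
  2         2.00         1.9111         3.8222          11.4665
  3         2.00         1.8681         5.6043          22.4174
  4         2.00         1.8261         7.3044          36.5222
  5         2.00         1.7851         8.9253          53.5517
  6       102.00        88.9911       533.9463       3,737.6244
  Σ                     98.3365       561.5576       3,865.4923
P = 98.3365.
Convexity = Σ t(t+1)·PV / [P·(1+y)²] = 3,865.4923 / (98.3365 × 1.046529) = 37.56116.

37.561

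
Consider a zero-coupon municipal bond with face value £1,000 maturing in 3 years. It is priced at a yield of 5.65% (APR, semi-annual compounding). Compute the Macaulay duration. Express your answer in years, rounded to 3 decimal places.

3.000 years

A zero-coupon bond has a single cash flow at maturity, so its Macaulay duration equals its maturity: 3 years.
(Equivalently: 6 semi-annual periods ÷ 2 = 3 years.)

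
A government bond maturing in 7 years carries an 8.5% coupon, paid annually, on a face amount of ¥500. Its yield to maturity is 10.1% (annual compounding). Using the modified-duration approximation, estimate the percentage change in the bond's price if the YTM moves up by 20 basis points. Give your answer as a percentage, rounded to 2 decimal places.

Periodic yield y = 0.101. Modified duration first:
  t   CF        PV=CF/(1+0.101)^t    t·PV
  1        42.50        38.6013        38.6013
  2        42.50        35.0602        70.1204
  3        42.50        31.8440        95.5319
  4        42.50        28.9228       115.6910
  5        42.50        26.2695       131.3477
  6        42.50        23.8597       143.1582
  7       542.50       276.6231     1,936.3620
  Σ                    461.1805     2,530.8124
P = 461.1805; D_Mac = 5.48768 yrs; D_mod = 5.48768/(1+0.101) = 4.98427 yrs.
ΔP/P ≈ -D_mod · Δy = -4.98427 × (+0.002) = -0.009969 = -0.9969%.

-1.00%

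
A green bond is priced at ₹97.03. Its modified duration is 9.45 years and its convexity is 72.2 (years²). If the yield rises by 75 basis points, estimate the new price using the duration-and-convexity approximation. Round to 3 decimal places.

Duration effect: -D_mod·Δy = -9.45 × (+0.0075) = -0.070875
Convexity effect: ½·C·(Δy)² = 0.5 × 72.2 × (0.0075)² = +0.002030625
ΔP/P ≈ -0.070875 + 0.002030625 = -0.068844375
New price ≈ 97.03 × (1 - 0.068844375) = 90.35003029375.

₹90.350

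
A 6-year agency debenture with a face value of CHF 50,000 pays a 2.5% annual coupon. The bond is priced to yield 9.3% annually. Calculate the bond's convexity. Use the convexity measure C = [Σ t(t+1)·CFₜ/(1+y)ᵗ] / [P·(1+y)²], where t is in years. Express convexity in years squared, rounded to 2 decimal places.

With y = 0.093:
  t   CF        PV=CF/(1+0.093)^t    t·PV        t(t+1)·PV
  1     1,250.00     1,143.6414     1,143.6414       2,287.2827
  2     1,250.00     1,046.3324     2,092.6649       6,277.9946
  3     1,250.00       957.3032     2,871.9097      11,487.6388
  4     1,250.00       875.8493     3,503.3970      17,516.9851
  5     1,250.00       801.3259     4,006.6297      24,039.7783
  6    51,250.00    30,058.8872   180,353.3229   1,262,473.2605
  Σ                 34,883.3394   193,971.5656   1,324,082.9401
P = 34,883.3394.
Convexity = Σ t(t+1)·PV / [P·(1+y)²] = 1,324,082.9401 / (34,883.3394 × 1.194649) = 31.77290.

31.77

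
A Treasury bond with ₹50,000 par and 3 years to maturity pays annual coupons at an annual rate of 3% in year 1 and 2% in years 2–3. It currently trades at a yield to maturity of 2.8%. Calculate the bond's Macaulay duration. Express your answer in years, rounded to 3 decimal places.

Periodic yield y = 0.028. Discount each cash flow and weight by its year:
  t   CF        PV=CF/(1+0.028)^t    t·PV
  1     1,500.00     1,459.1440     1,459.1440
  2     1,000.00       946.2672     1,892.5343
  3    51,000.00    46,945.1609   140,835.4828
  Σ                 49,350.5721   144,187.1611
Price P = Σ PV = 49,350.5721.
Macaulay duration = Σ(t·PV) / P = 144,187.1611 / 49,350.5721 = 2.92169 years.

2.922 years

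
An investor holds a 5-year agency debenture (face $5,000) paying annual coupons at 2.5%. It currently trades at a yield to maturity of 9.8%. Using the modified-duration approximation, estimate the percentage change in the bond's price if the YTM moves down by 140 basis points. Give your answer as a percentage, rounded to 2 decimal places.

Periodic yield y = 0.098. Modified duration first:
  t   CF        PV=CF/(1+0.098)^t    t·PV
  1       125.00       113.8434       113.8434
  2       125.00       103.6825       207.3649
  3       125.00        94.4285       283.2854
  4       125.00        86.0004       344.0017
  5     5,125.00     3,211.3095    16,056.5477
  Σ                  3,609.2643    17,005.0432
P = 3,609.2643; D_Mac = 4.71150 yrs; D_mod = 4.71150/(1+0.098) = 4.29098 yrs.
ΔP/P ≈ -D_mod · Δy = -4.29098 × (-0.014) = +0.060074 = +6.0074%.

+6.01%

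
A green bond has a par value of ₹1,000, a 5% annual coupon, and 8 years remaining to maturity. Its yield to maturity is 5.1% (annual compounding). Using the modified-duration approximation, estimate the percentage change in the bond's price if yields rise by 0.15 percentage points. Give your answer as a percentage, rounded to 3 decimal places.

Periodic yield y = 0.051. Modified duration first:
  t   CF        PV=CF/(1+0.051)^t    t·PV
  1        50.00        47.5737        47.5737
  2        50.00        45.2652        90.5304
  3        50.00        43.0687       129.2061
  4        50.00        40.9788       163.9152
  5        50.00        38.9903       194.9514
  6        50.00        37.0983       222.5896
  7        50.00        35.2981       247.0865
  8     1,050.00       705.2897     5,642.3180
  Σ                    993.5628     6,738.1710
P = 993.5628; D_Mac = 6.78183 yrs; D_mod = 6.78183/(1+0.051) = 6.45274 yrs.
ΔP/P ≈ -D_mod · Δy = -6.45274 × (+0.0015) = -0.009679 = -0.9679%.

-0.968%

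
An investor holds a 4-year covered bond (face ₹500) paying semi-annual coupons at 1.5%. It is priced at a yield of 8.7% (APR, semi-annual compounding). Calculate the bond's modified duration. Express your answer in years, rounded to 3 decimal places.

3.717 years

Periodic yield y = 0.0435. First find Macaulay duration:
  t   CF        PV=CF/(1+0.0435)^t    t·PV
  1         3.75         3.5937         3.5937
  2         3.75         3.4439         6.8877
  3         3.75         3.3003         9.9009
  4         3.75         3.1627        12.6509
  5         3.75         3.0309        15.1544
  6         3.75         2.9045        17.4272
  7         3.75         2.7835        19.4842
  8       503.75       358.3236     2,866.5889
  Σ                    380.5431     2,951.6879
P = 380.5431; Macaulay duration = 2,951.6879 / 380.5431 = 7.75652 half-year periods = 3.87826 years.
Modified duration = D_Mac / (1 + y) = 3.87826 / 1.0435 = 3.71659 years.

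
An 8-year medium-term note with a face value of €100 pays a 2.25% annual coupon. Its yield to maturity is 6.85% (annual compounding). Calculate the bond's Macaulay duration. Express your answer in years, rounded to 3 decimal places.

Periodic yield y = 0.0685. Discount each cash flow and weight by its year:
  t   CF        PV=CF/(1+0.0685)^t    t·PV
  1         2.25         2.1058         2.1058
  2         2.25         1.9708         3.9415
  3         2.25         1.8444         5.5332
  4         2.25         1.7262         6.9047
  5         2.25         1.6155         8.0776
  6         2.25         1.5119         9.0717
  7         2.25         1.4150         9.9051
  8       102.25        60.1821       481.4565
  Σ                     72.3716       526.9961
Price P = Σ PV = 72.3716.
Macaulay duration = Σ(t·PV) / P = 526.9961 / 72.3716 = 7.28180 years.

7.282 years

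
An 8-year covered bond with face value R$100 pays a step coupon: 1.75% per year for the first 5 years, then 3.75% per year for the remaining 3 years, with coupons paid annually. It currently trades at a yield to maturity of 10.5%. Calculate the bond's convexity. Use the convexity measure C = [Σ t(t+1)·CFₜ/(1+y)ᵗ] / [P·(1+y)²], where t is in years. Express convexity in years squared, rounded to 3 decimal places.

52.080

With y = 0.105:
  t   CF        PV=CF/(1+0.105)^t    t·PV        t(t+1)·PV
  1         1.75         1.5837         1.5837           3.1674
  2         1.75         1.4332         2.8664           8.5993
  3         1.75         1.2970         3.8911          15.5644
  4         1.75         1.1738         4.6951          23.4757
  5         1.75         1.0622         5.3112          31.8675
  6         3.75         2.0600        12.3597          86.5181
  7         3.75         1.8642        13.0495         104.3959
  8       103.75        46.6756       373.4048       3,360.6430
  Σ                     57.1498       417.1616       3,634.2313
P = 57.1498.
Convexity = Σ t(t+1)·PV / [P·(1+y)²] = 3,634.2313 / (57.1498 × 1.221025) = 52.08031.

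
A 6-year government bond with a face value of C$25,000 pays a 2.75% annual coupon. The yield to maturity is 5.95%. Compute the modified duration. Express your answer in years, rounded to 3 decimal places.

Periodic yield y = 0.0595. First find Macaulay duration:
  t   CF        PV=CF/(1+0.0595)^t    t·PV
  1       687.50       648.8910       648.8910
  2       687.50       612.4502     1,224.9004
  3       687.50       578.0559     1,734.1676
  4       687.50       545.5931     2,182.3723
  5       687.50       514.9534     2,574.7668
  6    25,687.50    18,160.0096   108,960.0574
  Σ                 21,059.9531   117,325.1556
P = 21,059.9531; Macaulay duration = 117,325.1556 / 21,059.9531 = 5.57101 years.
Modified duration = D_Mac / (1 + y) = 5.57101 / 1.0595 = 5.25815 years.

5.258 years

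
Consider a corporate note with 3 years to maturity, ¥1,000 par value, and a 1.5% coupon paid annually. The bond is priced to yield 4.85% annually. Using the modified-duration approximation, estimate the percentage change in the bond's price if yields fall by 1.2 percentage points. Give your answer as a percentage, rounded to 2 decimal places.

+3.38%

Periodic yield y = 0.0485. Modified duration first:
  t   CF        PV=CF/(1+0.0485)^t    t·PV
  1        15.00        14.3062        14.3062
  2        15.00        13.6444        27.2888
  3     1,015.00       880.5636     2,641.6909
  Σ                    908.5142     2,683.2858
P = 908.5142; D_Mac = 2.95349 yrs; D_mod = 2.95349/(1+0.0485) = 2.81687 yrs.
ΔP/P ≈ -D_mod · Δy = -2.81687 × (-0.012) = +0.033802 = +3.3802%.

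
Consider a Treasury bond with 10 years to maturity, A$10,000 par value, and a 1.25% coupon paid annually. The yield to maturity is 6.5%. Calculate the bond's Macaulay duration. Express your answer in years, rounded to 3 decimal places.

Periodic yield y = 0.065. Discount each cash flow and weight by its year:
  t   CF        PV=CF/(1+0.065)^t    t·PV
  1       125.00       117.3709       117.3709
  2       125.00       110.2074       220.4148
  3       125.00       103.4811       310.4434
  4       125.00        97.1654       388.6615
  5       125.00        91.2351       456.1755
  6       125.00        85.6668       514.0006
  7       125.00        80.4383       563.0679
  8       125.00        75.5289       604.2312
  9       125.00        70.9192       638.2724
  10   10,125.00     5,393.8511    53,938.5111
  Σ                  6,225.8641    57,751.1494
Price P = Σ PV = 6,225.8641.
Macaulay duration = Σ(t·PV) / P = 57,751.1494 / 6,225.8641 = 9.27601 years.

9.276 years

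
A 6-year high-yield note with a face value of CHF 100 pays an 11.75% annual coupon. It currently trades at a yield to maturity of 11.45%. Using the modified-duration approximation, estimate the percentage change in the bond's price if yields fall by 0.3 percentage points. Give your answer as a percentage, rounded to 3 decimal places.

+1.248%

Periodic yield y = 0.1145. Modified duration first:
  t   CF        PV=CF/(1+0.1145)^t    t·PV
  1        11.75        10.5428        10.5428
  2        11.75         9.4597        18.9194
  3        11.75         8.4878        25.4635
  4        11.75         7.6158        30.4633
  5        11.75         6.8334        34.1671
  6       111.75        58.3132       349.8794
  Σ                    101.2529       469.4356
P = 101.2529; D_Mac = 4.63627 yrs; D_mod = 4.63627/(1+0.1145) = 4.15995 yrs.
ΔP/P ≈ -D_mod · Δy = -4.15995 × (-0.003) = +0.012480 = +1.2480%.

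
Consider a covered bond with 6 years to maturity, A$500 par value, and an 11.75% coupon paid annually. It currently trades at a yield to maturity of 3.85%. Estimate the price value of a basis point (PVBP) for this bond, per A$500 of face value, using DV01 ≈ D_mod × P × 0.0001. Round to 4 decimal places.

A$0.3313

Periodic yield y = 0.0385.
  t   CF        PV=CF/(1+0.0385)^t    t·PV
  1        58.75        56.5720        56.5720
  2        58.75        54.4747       108.9494
  3        58.75        52.4552       157.3655
  4        58.75        50.5105       202.0421
  5        58.75        48.6380       243.1898
  6       558.75       445.4290     2,672.5743
  Σ                    708.0794     3,440.6931
P = 708.0794; D_Mac = 4.85919 yrs; D_mod = 4.67905 yrs.
DV01 ≈ 4.67905 × 708.0794 × 0.0001 = 0.331314.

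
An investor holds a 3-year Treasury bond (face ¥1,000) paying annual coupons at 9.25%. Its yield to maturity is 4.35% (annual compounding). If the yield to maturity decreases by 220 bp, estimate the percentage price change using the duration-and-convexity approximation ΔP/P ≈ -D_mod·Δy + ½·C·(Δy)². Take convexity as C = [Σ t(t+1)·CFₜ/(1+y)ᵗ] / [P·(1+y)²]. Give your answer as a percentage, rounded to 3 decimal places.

With y = 0.0435:
  t   CF        PV=CF/(1+0.0435)^t    t·PV        t(t+1)·PV
  1        92.50        88.6440        88.6440         177.2880
  2        92.50        84.9487       169.8974         509.6923
  3     1,092.50       961.4885     2,884.4654      11,537.8618
  Σ                  1,135.0812     3,143.0069      12,224.8420
P = 1,135.0812; D_Mac = 2.76897 yrs; D_mod = 2.65354 yrs; C = 9.89080.
Duration effect: -2.65354 × (-0.022) = +0.058378
Convexity effect: 0.5 × 9.89080 × (-0.022)² = +0.0023936
ΔP/P ≈ +0.058378 + 0.0023936 = +0.060771 = +6.0771%.

+6.077%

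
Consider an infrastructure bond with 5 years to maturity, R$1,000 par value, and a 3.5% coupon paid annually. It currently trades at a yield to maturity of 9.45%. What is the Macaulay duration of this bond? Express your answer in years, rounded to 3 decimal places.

4.620 years

Periodic yield y = 0.0945. Discount each cash flow and weight by its year:
  t   CF        PV=CF/(1+0.0945)^t    t·PV
  1        35.00        31.9781        31.9781
  2        35.00        29.2171        58.4341
  3        35.00        26.6944        80.0833
  4        35.00        24.3896        97.5585
  5     1,035.00       658.9637     3,294.8187
  Σ                    771.2429     3,562.8727
Price P = Σ PV = 771.2429.
Macaulay duration = Σ(t·PV) / P = 3,562.8727 / 771.2429 = 4.61965 years.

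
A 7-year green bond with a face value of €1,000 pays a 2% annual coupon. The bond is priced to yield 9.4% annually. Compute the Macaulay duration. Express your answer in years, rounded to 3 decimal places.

6.473 years

Periodic yield y = 0.094. Discount each cash flow and weight by its year:
  t   CF        PV=CF/(1+0.094)^t    t·PV
  1        20.00        18.2815        18.2815
  2        20.00        16.7107        33.4215
  3        20.00        15.2749        45.8247
  4        20.00        13.9624        55.8497
  5        20.00        12.7627        63.8136
  6        20.00        11.6661        69.9967
  7     1,020.00       543.8497     3,806.9481
  Σ                    632.5081     4,094.1357
Price P = Σ PV = 632.5081.
Macaulay duration = Σ(t·PV) / P = 4,094.1357 / 632.5081 = 6.47286 years.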